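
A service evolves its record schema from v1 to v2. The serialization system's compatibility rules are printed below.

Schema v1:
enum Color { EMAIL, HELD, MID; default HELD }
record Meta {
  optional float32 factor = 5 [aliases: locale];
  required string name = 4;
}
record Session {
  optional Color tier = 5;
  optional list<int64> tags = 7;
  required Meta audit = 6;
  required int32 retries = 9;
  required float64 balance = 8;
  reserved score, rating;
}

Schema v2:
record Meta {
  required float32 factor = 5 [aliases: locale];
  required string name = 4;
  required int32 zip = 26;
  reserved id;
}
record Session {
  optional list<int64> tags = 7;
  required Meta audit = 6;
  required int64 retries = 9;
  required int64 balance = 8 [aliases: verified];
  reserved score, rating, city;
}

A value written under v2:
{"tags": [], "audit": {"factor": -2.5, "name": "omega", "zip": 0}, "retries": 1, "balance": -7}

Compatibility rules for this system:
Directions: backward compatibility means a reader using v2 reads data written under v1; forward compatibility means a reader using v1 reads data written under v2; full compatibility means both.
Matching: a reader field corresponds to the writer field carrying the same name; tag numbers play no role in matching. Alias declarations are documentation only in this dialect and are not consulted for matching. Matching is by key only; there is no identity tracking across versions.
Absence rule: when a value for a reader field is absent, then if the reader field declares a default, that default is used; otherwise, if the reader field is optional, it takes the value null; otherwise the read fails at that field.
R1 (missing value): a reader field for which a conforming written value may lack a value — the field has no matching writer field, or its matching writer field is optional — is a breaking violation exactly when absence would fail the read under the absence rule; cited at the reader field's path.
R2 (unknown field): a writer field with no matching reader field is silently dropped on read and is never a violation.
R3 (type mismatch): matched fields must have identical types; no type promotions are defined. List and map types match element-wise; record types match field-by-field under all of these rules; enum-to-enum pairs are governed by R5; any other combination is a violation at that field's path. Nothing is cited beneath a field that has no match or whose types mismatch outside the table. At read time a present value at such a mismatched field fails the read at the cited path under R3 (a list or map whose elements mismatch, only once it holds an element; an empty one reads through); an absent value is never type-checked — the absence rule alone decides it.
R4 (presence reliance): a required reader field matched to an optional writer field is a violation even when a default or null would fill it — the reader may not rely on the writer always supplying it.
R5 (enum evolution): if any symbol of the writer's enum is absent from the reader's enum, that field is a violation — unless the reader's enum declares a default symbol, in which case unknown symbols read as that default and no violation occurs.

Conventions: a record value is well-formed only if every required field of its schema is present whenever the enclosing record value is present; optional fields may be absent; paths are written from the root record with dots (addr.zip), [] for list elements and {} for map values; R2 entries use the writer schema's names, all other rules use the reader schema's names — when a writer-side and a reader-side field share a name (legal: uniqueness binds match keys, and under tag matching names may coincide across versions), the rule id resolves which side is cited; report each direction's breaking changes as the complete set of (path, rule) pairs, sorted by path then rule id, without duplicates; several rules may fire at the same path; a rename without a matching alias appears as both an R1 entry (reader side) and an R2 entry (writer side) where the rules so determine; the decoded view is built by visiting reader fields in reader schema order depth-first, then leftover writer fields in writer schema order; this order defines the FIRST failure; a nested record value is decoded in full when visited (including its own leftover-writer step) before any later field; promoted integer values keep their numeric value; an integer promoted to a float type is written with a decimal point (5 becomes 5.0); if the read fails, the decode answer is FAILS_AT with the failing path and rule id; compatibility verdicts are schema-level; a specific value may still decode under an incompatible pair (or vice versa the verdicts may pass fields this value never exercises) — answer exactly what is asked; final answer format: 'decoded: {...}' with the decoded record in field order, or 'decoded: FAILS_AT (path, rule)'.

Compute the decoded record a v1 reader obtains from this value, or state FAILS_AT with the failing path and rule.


arrows below run writer -> reader for Session
decode walk for Session under reader schema v1:
  tier := null (missing; optional => null)
  tags := []
  audit.factor := -2.5
  audit.name := "omega"
  writer audit.zip: no reader field; dropped
  read fails at retries under R3
  => FAILS_AT (retries, R3)
remaining Session differences; none change what is asked:
  field factor in record Meta: optional changed to required -> changes Session's schema-level verdicts only — the decode of this value is the same
  added field zip to record Meta: required int32, tag 26 (in v2 it sits last) -> changes Session's schema-level verdicts only — the decode of this value is the same
  field balance in record Session: type float64 changed to int64 -> changes Session's schema-level verdicts only — the decode of this value is the same
  removed field tier from record Session -> fires no rule on Session under this dialect and leaves the result unchanged

decoded: FAILS_AT (retries, R3)


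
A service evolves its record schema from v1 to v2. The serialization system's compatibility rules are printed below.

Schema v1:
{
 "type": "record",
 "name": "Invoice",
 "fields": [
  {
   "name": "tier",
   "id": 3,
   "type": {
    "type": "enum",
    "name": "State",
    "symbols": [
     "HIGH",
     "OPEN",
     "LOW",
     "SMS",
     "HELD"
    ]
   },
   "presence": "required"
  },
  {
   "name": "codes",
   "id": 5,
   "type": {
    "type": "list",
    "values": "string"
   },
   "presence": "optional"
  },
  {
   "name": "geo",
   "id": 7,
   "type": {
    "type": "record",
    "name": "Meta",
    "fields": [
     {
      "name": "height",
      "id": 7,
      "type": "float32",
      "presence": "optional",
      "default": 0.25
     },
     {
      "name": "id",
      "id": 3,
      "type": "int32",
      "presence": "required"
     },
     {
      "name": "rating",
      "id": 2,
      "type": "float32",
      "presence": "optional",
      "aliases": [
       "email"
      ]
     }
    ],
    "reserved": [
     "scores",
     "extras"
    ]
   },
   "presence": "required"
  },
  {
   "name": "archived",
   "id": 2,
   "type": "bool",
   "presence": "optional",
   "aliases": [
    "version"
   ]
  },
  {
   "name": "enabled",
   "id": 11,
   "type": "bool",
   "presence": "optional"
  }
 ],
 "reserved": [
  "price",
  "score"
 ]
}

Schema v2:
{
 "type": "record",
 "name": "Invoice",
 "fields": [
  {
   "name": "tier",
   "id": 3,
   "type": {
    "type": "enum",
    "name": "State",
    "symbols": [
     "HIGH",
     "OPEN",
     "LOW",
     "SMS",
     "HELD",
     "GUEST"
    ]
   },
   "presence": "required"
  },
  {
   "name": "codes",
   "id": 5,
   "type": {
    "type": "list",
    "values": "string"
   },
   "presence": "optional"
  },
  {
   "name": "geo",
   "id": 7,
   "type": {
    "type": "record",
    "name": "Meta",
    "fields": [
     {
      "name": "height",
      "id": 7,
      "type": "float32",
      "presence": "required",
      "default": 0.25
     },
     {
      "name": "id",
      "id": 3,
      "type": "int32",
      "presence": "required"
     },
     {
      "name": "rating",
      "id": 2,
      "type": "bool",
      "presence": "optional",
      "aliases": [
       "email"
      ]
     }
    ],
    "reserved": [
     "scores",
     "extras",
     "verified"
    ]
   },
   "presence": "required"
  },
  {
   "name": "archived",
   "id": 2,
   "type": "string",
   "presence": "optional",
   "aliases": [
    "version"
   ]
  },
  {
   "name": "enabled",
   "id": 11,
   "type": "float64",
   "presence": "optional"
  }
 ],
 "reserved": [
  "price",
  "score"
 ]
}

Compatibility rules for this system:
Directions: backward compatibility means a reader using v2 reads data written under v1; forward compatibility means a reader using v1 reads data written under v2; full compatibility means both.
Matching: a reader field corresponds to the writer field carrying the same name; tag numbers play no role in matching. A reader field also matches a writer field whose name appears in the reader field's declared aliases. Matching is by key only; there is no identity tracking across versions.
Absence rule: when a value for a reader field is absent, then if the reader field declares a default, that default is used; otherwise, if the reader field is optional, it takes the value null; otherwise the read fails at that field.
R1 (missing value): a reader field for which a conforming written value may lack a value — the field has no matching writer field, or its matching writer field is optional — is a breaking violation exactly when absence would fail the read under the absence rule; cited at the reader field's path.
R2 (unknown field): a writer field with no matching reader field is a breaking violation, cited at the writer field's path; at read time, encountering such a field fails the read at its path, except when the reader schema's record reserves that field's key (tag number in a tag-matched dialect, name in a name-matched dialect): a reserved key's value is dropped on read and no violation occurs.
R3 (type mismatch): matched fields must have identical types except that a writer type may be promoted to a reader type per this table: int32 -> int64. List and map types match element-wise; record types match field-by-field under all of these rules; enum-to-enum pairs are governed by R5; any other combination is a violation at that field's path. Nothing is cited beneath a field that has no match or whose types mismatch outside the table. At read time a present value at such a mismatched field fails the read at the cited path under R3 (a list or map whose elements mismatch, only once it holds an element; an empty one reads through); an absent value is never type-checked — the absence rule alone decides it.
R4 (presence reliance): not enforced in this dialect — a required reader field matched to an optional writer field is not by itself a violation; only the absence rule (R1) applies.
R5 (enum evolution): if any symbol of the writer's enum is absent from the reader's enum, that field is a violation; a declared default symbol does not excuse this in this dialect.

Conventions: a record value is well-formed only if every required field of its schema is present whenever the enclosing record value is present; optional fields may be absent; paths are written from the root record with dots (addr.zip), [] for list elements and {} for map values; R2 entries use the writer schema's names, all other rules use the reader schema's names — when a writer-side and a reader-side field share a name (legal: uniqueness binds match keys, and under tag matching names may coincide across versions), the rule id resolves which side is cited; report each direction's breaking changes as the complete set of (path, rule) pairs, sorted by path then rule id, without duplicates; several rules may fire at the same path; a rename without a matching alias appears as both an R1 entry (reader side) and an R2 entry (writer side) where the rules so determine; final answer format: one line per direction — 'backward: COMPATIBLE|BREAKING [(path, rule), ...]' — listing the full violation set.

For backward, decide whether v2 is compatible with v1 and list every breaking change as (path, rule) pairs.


backward: BREAKING [(archived, R3), (enabled, R3), (geo.rating, R3)]

each type pair in Invoice: writer, then reader
backward analysis of Invoice with v2 as reader and v1 as writer:
  State -> State, writer required: tier aligns to tier
  list<string> -> list<string>, writer optional: codes aligns to codes
  Meta -> Meta, writer required: geo aligns to geo
  bool -> string, writer optional: archived aligns to archived
  bool -> float64, writer optional: enabled aligns to enabled
  float32 -> float32, writer optional: geo.height aligns to geo.height
  int32 -> int32, writer required: geo.id aligns to geo.id
  float32 -> bool, writer optional: geo.rating aligns to geo.rating
  violation R3 at archived
  violation R3 at enabled
  violation R3 at geo.rating
  backward on Invoice therefore BREAKING (3)
the other Invoice changes do not affect what is asked:
  enum State (field tier in record Invoice): symbol GUEST added -> affects forward compatibility only, which is not asked
  field height in record Meta: optional changed to required -> fires no rule on Invoice, leaving the asked answer as it is


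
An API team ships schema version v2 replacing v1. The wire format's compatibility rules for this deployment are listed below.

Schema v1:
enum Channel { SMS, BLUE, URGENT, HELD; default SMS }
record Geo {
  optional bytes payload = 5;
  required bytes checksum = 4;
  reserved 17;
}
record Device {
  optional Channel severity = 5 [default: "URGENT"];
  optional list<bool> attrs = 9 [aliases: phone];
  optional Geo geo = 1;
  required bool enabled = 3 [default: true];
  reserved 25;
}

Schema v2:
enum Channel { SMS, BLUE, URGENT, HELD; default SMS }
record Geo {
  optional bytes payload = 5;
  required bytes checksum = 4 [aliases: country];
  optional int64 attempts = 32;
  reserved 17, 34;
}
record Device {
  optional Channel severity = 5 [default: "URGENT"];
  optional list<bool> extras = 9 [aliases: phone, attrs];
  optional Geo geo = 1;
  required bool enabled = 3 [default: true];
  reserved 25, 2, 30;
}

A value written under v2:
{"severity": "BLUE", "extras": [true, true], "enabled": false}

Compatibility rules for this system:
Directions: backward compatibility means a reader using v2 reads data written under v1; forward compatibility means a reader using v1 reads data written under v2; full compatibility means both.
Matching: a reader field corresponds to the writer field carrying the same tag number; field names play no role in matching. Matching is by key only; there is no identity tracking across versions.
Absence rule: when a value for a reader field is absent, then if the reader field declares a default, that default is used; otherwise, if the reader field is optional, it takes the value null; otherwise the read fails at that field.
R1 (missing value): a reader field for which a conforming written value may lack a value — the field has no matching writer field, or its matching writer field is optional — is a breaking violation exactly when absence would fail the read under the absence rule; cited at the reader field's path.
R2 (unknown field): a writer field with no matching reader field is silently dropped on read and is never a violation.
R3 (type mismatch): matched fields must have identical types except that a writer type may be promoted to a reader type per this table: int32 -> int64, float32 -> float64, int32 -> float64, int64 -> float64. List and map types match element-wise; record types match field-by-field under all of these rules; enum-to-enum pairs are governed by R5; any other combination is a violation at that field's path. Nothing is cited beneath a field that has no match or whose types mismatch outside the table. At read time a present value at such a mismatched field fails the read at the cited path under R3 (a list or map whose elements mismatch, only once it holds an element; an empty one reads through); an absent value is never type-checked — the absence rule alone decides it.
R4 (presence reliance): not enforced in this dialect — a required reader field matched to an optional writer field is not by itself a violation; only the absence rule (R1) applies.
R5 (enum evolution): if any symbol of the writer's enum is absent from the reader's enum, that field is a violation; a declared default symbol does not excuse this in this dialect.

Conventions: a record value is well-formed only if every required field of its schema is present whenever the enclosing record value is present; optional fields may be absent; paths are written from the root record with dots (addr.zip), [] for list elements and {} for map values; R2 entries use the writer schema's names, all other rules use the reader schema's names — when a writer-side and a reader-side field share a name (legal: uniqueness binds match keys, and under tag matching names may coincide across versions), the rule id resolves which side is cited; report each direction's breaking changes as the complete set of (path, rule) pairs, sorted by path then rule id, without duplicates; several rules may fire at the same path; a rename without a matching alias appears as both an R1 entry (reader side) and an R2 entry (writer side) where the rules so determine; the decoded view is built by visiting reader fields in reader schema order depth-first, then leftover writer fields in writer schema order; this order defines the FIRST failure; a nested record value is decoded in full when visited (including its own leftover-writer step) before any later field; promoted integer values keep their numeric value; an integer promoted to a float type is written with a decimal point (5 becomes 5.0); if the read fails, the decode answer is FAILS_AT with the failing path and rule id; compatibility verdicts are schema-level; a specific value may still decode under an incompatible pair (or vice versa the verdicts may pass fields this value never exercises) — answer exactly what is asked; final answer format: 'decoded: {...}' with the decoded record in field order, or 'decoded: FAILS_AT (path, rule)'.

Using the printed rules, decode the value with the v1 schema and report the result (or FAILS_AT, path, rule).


arrows below run writer -> reader for Device
migrating the Device value to v1:
  severity := "BLUE"
  attrs := [true, true] (from writer extras)
  geo := null (not supplied -> null)
  enabled := false
  => decoded: {"severity": "BLUE", "attrs": [true, true], "geo": null, "enabled": false}
diffs on Device not affecting the asked answer:
  added field attempts to record Geo: optional int64, tag 32 (in v2 it sits last) -> fires no rule on Device under this dialect and leaves the result unchanged
  renamed field attrs to extras in record Device (alias attrs declared on the renamed field) -> fires no rule on Device under this dialect and leaves the result unchanged

decoded: {"severity": "BLUE", "attrs": [true, true], "geo": null, "enabled": false}


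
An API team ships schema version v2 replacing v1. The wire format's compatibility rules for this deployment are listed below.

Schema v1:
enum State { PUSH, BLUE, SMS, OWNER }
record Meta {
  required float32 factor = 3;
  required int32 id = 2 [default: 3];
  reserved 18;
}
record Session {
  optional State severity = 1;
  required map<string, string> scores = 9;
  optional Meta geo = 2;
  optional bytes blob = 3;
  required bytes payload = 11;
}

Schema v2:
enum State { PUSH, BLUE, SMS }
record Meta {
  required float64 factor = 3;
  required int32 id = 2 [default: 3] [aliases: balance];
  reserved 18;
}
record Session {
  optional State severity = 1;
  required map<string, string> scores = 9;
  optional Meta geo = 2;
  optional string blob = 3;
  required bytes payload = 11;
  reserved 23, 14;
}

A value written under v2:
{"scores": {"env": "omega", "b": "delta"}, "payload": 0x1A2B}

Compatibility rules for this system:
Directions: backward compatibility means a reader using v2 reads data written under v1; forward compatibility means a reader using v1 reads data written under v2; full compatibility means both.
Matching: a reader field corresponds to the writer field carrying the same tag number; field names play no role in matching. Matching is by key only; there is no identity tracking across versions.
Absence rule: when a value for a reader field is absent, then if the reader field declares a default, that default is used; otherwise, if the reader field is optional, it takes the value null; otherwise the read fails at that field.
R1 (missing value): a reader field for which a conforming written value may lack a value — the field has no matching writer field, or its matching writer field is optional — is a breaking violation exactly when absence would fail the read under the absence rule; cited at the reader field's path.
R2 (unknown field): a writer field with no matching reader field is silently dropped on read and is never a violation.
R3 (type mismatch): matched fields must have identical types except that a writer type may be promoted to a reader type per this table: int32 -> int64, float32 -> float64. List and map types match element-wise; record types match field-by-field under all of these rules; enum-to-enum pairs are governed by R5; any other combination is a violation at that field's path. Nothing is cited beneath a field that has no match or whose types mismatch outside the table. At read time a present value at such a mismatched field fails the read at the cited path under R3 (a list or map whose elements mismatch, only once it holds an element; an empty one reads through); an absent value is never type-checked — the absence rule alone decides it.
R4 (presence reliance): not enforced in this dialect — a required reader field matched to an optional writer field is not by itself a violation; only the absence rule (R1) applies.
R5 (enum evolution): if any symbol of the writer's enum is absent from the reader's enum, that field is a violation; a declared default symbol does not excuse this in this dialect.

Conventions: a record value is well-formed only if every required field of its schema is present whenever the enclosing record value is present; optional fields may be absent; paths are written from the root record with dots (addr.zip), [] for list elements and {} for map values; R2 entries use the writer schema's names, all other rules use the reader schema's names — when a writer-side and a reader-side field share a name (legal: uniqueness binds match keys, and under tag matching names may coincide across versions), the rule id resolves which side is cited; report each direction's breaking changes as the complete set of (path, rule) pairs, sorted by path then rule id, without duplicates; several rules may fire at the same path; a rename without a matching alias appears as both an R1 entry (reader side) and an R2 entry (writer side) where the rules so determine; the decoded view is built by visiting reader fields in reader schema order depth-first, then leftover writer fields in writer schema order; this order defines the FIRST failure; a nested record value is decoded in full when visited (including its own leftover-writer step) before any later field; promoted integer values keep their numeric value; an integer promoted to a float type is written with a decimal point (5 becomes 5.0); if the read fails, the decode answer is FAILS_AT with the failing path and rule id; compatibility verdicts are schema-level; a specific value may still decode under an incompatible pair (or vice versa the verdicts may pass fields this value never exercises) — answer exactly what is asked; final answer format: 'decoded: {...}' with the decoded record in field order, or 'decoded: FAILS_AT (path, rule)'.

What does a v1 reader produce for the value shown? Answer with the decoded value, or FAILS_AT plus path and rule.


each type pair in Session: writer, then reader
decoding the Session value with the v1 reader:
  severity := null (missing; optional => null)
  scores := {"env": "omega", "b": "delta"}
  geo := null (missing; optional => null)
  blob := null (missing; optional => null)
  payload := 0x1A2B
  => decoded: {"severity": null, "scores": {"env": "omega", "b": "delta"}, "geo": null, "blob": null, "payload": 0x1A2B}
checking off the Session differences that do not matter here:
  field factor in record Meta: type float32 changed to float64 -> affects the rule determinations only; this particular Session value decodes identically
  enum State (field severity in record Session): symbol OWNER removed -> affects the rule determinations only; this particular Session value decodes identically
  field blob in record Session: type bytes changed to string -> affects the rule determinations only; this particular Session value decodes identically

decoded: {"severity": null, "scores": {"env": "omega", "b": "delta"}, "geo": null, "blob": null, "payload": 0x1A2B}


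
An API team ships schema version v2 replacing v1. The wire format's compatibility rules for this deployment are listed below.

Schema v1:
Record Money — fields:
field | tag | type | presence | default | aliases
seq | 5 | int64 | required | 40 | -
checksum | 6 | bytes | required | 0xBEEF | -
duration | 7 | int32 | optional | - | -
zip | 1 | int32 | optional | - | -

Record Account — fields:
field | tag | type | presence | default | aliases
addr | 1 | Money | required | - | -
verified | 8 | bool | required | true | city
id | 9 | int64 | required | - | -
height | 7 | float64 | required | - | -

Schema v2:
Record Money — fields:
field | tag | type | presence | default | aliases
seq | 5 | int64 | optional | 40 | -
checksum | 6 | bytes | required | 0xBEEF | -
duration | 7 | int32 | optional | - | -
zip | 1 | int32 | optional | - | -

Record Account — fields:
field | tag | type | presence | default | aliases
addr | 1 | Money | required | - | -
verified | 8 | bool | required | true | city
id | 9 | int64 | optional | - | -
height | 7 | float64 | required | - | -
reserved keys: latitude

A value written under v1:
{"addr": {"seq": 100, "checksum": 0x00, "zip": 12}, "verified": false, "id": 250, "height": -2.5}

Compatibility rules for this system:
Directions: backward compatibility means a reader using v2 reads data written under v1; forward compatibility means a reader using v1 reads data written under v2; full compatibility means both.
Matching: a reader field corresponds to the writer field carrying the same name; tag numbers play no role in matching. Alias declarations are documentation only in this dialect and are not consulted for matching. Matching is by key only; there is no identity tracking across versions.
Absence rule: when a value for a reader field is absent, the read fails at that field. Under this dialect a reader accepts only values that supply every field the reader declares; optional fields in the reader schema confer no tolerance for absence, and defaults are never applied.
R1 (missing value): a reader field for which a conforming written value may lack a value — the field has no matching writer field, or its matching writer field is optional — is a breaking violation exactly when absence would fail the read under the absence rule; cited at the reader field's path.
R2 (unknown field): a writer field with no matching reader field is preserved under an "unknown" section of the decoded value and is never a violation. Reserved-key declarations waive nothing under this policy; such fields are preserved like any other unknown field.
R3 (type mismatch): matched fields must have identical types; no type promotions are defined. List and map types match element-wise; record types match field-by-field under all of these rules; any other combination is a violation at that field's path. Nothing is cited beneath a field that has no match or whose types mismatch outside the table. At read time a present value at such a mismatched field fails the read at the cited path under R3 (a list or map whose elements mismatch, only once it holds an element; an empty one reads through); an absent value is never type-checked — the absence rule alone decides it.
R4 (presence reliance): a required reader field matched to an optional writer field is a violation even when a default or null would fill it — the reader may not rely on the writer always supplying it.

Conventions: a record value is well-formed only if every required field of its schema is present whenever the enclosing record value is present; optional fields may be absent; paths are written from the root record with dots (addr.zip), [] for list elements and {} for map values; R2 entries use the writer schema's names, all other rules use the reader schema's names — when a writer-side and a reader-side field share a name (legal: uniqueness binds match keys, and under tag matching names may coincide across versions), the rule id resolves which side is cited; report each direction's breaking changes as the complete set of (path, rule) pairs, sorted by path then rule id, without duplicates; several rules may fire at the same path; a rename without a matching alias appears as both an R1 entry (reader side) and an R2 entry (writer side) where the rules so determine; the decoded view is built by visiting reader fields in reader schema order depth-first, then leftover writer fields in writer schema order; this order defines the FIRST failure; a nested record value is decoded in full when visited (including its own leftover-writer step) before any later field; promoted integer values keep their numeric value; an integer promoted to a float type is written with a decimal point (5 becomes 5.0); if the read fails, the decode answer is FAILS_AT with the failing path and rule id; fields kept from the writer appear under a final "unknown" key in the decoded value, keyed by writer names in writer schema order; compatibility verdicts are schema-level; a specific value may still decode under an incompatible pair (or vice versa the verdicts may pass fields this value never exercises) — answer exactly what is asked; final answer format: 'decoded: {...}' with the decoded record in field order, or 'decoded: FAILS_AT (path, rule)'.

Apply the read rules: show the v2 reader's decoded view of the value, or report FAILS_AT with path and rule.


decoded: FAILS_AT (addr.duration, R1)

the writer's type comes first in each Account pair
decode (reader v2):
  addr.seq := 100
  addr.checksum := 0x00
  read fails at addr.duration under R1 (no fill)
  => FAILS_AT (addr.duration, R1)
remaining Account differences; none change what is asked:
  field seq in record Money: required changed to optional -> affects the rule determinations only; this particular Account value decodes identically
  field id in record Account: required changed to optional -> affects the rule determinations only; this particular Account value decodes identically


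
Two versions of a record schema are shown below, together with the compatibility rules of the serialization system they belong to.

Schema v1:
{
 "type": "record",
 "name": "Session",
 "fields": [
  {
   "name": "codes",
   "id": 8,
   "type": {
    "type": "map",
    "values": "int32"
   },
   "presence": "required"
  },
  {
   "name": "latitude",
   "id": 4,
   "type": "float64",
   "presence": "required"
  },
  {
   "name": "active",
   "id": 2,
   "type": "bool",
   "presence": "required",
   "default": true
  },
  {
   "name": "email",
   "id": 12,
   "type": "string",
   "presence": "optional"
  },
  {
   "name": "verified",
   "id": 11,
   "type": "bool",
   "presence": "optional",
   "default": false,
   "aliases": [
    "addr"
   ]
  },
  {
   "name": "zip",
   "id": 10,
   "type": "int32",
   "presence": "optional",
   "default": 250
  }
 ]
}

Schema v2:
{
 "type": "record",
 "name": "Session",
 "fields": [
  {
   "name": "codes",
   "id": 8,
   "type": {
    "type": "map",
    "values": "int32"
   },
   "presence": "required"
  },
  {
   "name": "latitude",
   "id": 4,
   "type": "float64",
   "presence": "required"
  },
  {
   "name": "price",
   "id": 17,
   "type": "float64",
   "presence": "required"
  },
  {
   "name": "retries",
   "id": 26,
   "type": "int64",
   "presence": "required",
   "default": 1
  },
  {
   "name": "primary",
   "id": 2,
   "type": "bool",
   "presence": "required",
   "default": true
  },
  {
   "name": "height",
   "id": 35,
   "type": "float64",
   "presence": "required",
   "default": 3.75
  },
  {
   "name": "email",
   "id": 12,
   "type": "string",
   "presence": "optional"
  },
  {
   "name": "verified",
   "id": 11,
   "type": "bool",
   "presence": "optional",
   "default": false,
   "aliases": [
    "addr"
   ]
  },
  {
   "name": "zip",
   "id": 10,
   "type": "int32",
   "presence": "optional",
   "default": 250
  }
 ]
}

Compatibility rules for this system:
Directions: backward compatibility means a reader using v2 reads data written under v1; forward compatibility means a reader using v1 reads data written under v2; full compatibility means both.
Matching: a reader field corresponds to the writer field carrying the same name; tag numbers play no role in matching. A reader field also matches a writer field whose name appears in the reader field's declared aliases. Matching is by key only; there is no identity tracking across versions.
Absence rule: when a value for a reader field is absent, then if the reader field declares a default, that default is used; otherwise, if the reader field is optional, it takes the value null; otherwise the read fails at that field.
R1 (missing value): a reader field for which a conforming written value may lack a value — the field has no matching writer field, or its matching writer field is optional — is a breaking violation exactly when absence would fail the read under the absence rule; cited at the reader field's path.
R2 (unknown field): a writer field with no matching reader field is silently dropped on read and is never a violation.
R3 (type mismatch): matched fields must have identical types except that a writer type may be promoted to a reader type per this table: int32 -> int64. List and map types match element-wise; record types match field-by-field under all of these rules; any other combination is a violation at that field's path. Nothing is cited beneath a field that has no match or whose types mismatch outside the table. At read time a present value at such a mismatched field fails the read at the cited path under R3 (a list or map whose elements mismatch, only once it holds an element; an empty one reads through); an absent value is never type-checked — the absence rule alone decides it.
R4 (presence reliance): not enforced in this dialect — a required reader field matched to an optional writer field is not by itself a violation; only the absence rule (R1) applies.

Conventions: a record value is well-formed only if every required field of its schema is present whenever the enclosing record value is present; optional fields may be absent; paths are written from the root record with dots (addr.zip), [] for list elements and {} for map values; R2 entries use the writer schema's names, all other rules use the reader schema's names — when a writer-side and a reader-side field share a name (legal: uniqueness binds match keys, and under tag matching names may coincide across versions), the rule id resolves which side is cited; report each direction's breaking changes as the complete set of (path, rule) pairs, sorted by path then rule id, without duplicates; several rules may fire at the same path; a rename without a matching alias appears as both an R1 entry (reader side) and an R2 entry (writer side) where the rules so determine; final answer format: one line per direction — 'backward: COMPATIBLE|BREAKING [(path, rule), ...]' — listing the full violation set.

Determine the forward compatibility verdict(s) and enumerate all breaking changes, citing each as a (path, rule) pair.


in Session below, arrows point writer -> reader
forward on Session — v1 reading data written by v2:
  codes <- codes (map<string, int32> -> map<string, int32>, writer required)
  latitude <- latitude (float64 -> float64, writer required)
  active: no writer match
  email <- email (string -> string, writer optional)
  verified <- verified (bool -> bool, writer optional)
  zip <- zip (int32 -> int32, writer optional)
  writer field price has no reader counterpart
  writer field retries has no reader counterpart
  writer field primary has no reader counterpart
  writer field height has no reader counterpart
  => forward: COMPATIBLE
the rest of the Session diff is inert for this question:
  added field height to record Session: required float64, tag 35, default 3.75 (in v2 it sits immediately before email) -> triggers nothing under Session's printed rules — same verdict
  renamed field active to primary in record Session -> triggers nothing under Session's printed rules — same verdict
  added field retries to record Session: required int64, tag 26, default 1 (in v2 it sits immediately before primary) -> triggers nothing under Session's printed rules — same verdict
  added field price to record Session: required float64, tag 17 (in v2 it sits immediately before primary) -> its effect on Session is confined to the backward direction, not asked

forward: COMPATIBLE []


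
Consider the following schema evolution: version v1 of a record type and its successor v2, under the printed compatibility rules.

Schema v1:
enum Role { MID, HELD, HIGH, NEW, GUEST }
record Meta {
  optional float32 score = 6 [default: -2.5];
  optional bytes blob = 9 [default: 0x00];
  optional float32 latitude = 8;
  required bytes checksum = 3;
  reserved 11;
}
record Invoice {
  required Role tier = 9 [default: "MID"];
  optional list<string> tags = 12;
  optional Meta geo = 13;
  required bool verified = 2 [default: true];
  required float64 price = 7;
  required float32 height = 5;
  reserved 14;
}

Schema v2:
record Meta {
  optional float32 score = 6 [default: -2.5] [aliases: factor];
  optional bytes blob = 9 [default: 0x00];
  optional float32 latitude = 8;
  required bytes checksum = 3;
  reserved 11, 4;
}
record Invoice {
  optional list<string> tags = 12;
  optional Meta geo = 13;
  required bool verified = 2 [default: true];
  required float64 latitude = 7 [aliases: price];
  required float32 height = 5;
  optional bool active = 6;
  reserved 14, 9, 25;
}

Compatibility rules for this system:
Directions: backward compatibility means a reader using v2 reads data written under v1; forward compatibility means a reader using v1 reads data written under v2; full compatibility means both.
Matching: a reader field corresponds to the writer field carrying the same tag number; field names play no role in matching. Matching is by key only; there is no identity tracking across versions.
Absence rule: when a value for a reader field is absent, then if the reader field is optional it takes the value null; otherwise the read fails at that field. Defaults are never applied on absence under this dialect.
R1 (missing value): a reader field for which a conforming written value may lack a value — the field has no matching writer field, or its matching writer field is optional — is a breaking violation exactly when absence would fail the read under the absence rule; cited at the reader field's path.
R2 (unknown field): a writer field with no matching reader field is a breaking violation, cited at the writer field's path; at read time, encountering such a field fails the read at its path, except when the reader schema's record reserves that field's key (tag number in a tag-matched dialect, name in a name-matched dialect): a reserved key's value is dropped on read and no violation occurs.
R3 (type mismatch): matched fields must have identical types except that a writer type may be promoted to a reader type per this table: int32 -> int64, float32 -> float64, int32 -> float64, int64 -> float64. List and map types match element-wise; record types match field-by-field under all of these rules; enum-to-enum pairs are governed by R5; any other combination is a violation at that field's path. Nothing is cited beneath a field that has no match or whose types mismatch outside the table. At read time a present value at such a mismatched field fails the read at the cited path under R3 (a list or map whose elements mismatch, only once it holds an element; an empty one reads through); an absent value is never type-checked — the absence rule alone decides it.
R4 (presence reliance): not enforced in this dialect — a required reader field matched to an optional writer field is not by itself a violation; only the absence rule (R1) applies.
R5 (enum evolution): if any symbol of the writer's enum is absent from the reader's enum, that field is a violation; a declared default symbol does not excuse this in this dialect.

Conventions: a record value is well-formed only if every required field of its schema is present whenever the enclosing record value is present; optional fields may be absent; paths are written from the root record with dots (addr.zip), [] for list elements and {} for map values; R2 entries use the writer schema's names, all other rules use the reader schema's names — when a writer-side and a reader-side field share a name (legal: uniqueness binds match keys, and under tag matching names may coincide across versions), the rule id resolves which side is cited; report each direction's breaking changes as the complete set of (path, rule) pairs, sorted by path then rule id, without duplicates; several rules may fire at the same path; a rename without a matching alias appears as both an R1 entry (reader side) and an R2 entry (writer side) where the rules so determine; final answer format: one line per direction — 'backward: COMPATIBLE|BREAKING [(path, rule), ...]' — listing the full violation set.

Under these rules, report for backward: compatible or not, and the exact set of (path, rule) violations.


backward: COMPATIBLE []

the writer's type comes first in each Invoice pair
backward pass over Invoice, reader schema v2, writer schema v1:
  writer optional, list<string> -> list<string>: reader tags maps from writer tags
  writer optional, Meta -> Meta: reader geo maps from writer geo
  writer required, bool -> bool: reader verified maps from writer verified
  writer required, float64 -> float64: reader latitude maps from writer price
  writer required, float32 -> float32: reader height maps from writer height
  active: no writer-side match
  tier (writer side), unknown to reader
  writer optional, float32 -> float32: reader geo.score maps from writer geo.score
  writer optional, bytes -> bytes: reader geo.blob maps from writer geo.blob
  writer optional, float32 -> float32: reader geo.latitude maps from writer geo.latitude
  writer required, bytes -> bytes: reader geo.checksum maps from writer geo.checksum
  nothing fires on Invoice: backward is COMPATIBLE
diffs on Invoice not affecting the asked answer:
  removed field tier from record Invoice (its key 9 joins the reserved list) -> matters only for Invoice's forward compatibility — outside the asked direction
  added field active to record Invoice: optional bool, tag 6 (in v2 it sits last) -> matters only for Invoice's forward compatibility — outside the asked direction
  renamed field price to latitude in record Invoice (alias price declared on the renamed field) -> triggers nothing under Invoice's printed rules — same verdict
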